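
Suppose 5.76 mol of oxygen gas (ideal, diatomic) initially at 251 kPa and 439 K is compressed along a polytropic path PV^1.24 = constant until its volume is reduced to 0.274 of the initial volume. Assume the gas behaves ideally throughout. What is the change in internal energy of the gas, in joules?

V₁ = nRT₁/P₁ = 5.76×8.314×439/251 = 83.8 L.
Polytropic n=1.24: T₂ = T₁(V₁/V₂)^(n−1) = 439×(3.65)^0.24 = 599 K; P₂ = P₁(V₁/V₂)^n = 1250 kPa.
For an ideal gas ΔU = nCvΔT with Cv = (5/2)R = 20.8 J/(mol·K).
ΔU = 5.76×20.8×(599−439) = 19200 J.

19200 J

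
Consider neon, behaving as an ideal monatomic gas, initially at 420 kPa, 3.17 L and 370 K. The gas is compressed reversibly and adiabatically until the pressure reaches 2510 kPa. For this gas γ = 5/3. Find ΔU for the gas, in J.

2090 J

n = P₁V₁/(RT₁) = 420×3.17/(8.314×370) = 0.433 mol.
Adiabatic: T₂/T₁ = (P₂/P₁)^((γ−1)/γ) ⇒ T₂ = 370×(5.98)^0.400 = 756 K; V₂ = 1.08 L.
For an ideal gas ΔU = nCvΔT with Cv = (3/2)R = 12.5 J/(mol·K).
ΔU = 0.433×12.5×(756−370) = 2090 J.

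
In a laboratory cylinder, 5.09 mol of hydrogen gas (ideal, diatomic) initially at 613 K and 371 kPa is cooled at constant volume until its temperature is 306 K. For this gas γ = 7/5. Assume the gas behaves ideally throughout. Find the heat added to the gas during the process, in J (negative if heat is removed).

-32500 J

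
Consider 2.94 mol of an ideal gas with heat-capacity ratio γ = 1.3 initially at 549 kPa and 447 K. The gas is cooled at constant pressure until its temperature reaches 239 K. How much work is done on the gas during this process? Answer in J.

5080 J

V₁ = nRT₁/P₁ = 2.94×8.314×447/549 = 19.9 L.
Isobaric: P stays 549 kPa; V/T = const ⇒ T₂ = 239 K, V₂ = 10.6 L.
W = PΔV = 549×(10.6−19.9) kPa·L = -5080 J.
Work done on the gas = −W_by = 5080 J.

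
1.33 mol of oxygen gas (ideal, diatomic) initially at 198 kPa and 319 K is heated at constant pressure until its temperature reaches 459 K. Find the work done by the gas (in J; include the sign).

1550 J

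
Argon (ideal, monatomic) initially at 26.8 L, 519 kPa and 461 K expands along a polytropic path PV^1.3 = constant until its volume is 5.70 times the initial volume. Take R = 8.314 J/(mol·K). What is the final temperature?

273 K

Polytropic n=1.3: T₂ = T₁(V₁/V₂)^(n−1) = 461×(0.175)^0.30 = 273 K; P₂ = P₁(V₁/V₂)^n = 54.0 kPa.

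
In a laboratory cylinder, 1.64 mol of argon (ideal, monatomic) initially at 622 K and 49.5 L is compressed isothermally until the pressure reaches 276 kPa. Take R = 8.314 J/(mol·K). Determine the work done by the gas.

-4040 J

P₁ = nRT₁/V₁ = 1.64×8.314×622/49.5 = 171 kPa.
Isothermal: T stays 622 K; PV = const ⇒ V₂ = 30.7 L, P₂ = 276 kPa.
W = nRT ln(V₂/V₁) = 1.64×8.314×622×ln(0.621) = -4040 J.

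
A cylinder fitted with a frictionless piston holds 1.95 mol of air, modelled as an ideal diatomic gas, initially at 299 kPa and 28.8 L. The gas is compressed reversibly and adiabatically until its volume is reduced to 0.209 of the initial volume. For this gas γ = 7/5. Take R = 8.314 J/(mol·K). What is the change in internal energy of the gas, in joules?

T₁ = P₁V₁/(nR) = 299×28.8/(1.95×8.314) = 531 K.
Adiabatic: TV^(γ−1) = const ⇒ T₂ = 531×(4.78)^0.400 = 993 K; PV^γ = const ⇒ P₂ = 2680 kPa.
For an ideal gas ΔU = nCvΔT with Cv = (5/2)R = 20.8 J/(mol·K).
ΔU = 1.95×20.8×(993−531) = 18700 J.

18700 J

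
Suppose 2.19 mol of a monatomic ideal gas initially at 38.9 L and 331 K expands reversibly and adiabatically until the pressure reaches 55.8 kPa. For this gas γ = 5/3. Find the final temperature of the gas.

220 K

P₁ = nRT₁/V₁ = 2.19×8.314×331/38.9 = 155 kPa.
Adiabatic: T₂/T₁ = (P₂/P₁)^((γ−1)/γ) ⇒ T₂ = 331×(0.360)^0.400 = 220 K; V₂ = 71.8 L.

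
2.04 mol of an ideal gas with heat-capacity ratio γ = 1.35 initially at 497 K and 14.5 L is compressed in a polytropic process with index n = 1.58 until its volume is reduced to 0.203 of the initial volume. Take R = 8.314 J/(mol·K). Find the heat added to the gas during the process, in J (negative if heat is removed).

P₁ = nRT₁/V₁ = 2.04×8.314×497/14.5 = 581 kPa.
Polytropic n=1.58: T₂ = T₁(V₁/V₂)^(n−1) = 497×(4.93)^0.58 = 1250 K; P₂ = P₁(V₁/V₂)^n = 7220 kPa.
W = (P₁V₁−P₂V₂)/(n−1) = (581×14.5−7220×2.94)/0.58 = -22100 J.
ΔU = nCvΔT = 2.04×23.8×(1250−497) = 36600 J.
Q = ΔU + W = 14500 J.

14500 J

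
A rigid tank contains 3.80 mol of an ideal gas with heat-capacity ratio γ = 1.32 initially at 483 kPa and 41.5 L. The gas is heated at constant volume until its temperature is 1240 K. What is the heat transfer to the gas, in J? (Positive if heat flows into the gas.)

T₁ = P₁V₁/(nR) = 483×41.5/(3.80×8.314) = 634 K.
Isochoric: V stays 41.5 L; P/T = const ⇒ T₂ = 1240 K, P₂ = 944 kPa.
W = 0 (no volume change).
ΔU = nCvΔT = 3.80×26.0×(1240−634) = 59800 J.
Q = ΔU = 59800 J.

59800 J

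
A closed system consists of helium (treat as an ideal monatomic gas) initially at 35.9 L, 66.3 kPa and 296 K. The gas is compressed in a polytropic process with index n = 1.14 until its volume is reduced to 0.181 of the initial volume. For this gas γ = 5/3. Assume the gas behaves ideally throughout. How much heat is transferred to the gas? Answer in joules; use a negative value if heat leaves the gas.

n = P₁V₁/(RT₁) = 66.3×35.9/(8.314×296) = 0.967 mol.
Polytropic n=1.14: T₂ = T₁(V₁/V₂)^(n−1) = 296×(5.52)^0.14 = 376 K; P₂ = P₁(V₁/V₂)^n = 465 kPa.
W = (P₁V₁−P₂V₂)/(n−1) = (66.3×35.9−465×6.50)/0.14 = -4600 J.
ΔU = nCvΔT = 0.967×12.5×(376−296) = 965 J.
Q = ΔU + W = -3630 J.

-3630 J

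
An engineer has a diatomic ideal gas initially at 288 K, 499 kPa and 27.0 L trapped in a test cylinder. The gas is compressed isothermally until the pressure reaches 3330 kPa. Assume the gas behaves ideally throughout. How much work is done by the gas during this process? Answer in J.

-25600 J

n = P₁V₁/(RT₁) = 499×27.0/(8.314×288) = 5.63 mol.
Isothermal: T stays 288 K; PV = const ⇒ V₂ = 4.05 L, P₂ = 3330 kPa.
W = nRT ln(V₂/V₁) = 5.63×8.314×288×ln(0.150) = -25600 J.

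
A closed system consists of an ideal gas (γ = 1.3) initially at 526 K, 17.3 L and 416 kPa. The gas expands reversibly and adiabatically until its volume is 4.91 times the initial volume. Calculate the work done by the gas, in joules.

9110 J

n = P₁V₁/(RT₁) = 416×17.3/(8.314×526) = 1.65 mol.
Adiabatic: TV^(γ−1) = const ⇒ T₂ = 526×(0.204)^0.300 = 326 K; PV^γ = const ⇒ P₂ = 52.6 kPa.
ΔU = nCvΔT = 1.65×27.7×(326−526) = -9110 J.
Q = 0 for an adiabatic process, so W = −ΔU = 9110 J.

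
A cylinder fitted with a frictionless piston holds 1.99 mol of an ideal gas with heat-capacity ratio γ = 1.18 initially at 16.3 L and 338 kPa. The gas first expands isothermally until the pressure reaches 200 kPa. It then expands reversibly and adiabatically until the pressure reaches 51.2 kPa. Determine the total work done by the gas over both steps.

T₁ = P₁V₁/(nR) = 338×16.3/(1.99×8.314) = 333 K.
Step 1 — Isothermal: T stays 333 K; PV = const ⇒ V₂ = 27.5 L, P₂ = 200 kPa.
ΔU = 0 (ideal gas, T constant).
W = nRT ln(V₂/V₁) = 1.99×8.314×333×ln(1.69) = 2890 J.
Q = ΔU + W = 2890 J.
State after step 1: P = 200 kPa, V = 27.5 L, T = 333 K.
Step 2 — Adiabatic: T₂/T₁ = (P₂/P₁)^((γ−1)/γ) ⇒ T₂ = 333×(0.256)^0.153 = 271 K; V₂ = 87.4 L.
ΔU = nCvΔT = 1.99×46.2×(271−333) = -5740 J.
Q = 0 for an adiabatic process, so W = −ΔU = 5740 J.
Net over both steps: W = 8640 J, Q = 2890 J, ΔU = -5740 J.

8640 J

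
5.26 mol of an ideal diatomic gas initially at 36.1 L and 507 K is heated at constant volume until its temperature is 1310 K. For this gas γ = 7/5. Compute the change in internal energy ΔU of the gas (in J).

87800 J

P₁ = nRT₁/V₁ = 5.26×8.314×507/36.1 = 614 kPa.
Isochoric: V stays 36.1 L; P/T = const ⇒ T₂ = 1310 K, P₂ = 1590 kPa.
For an ideal gas ΔU = nCvΔT with Cv = (5/2)R = 20.8 J/(mol·K).
ΔU = 5.26×20.8×(1310−507) = 87800 J.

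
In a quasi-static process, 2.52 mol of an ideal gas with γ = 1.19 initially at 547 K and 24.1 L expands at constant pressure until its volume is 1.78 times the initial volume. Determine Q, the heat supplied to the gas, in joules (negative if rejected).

P₁ = nRT₁/V₁ = 2.52×8.314×547/24.1 = 476 kPa.
Isobaric: P stays 476 kPa; V/T = const ⇒ T₂ = 974 K, V₂ = 42.9 L.
W = PΔV = 476×(42.9−24.1) kPa·L = 8940 J.
ΔU = nCvΔT = 2.52×43.8×(974−547) = 47000 J.
Q = ΔU + W = nCpΔT = 56000 J.

56000 J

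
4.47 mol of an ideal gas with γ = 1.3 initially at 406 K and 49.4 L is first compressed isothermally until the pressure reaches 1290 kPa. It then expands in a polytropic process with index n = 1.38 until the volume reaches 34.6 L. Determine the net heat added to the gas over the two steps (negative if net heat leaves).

-25300 J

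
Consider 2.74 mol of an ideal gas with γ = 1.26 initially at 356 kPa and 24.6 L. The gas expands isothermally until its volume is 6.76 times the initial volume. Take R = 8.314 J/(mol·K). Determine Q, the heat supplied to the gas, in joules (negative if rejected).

16700 J

T₁ = P₁V₁/(nR) = 356×24.6/(2.74×8.314) = 384 K.
Isothermal: T stays 384 K; PV = const ⇒ V₂ = 166 L, P₂ = 52.7 kPa.
ΔU = 0 (ideal gas, T constant).
W = nRT ln(V₂/V₁) = 2.74×8.314×384×ln(6.76) = 16700 J.
Q = ΔU + W = 16700 J.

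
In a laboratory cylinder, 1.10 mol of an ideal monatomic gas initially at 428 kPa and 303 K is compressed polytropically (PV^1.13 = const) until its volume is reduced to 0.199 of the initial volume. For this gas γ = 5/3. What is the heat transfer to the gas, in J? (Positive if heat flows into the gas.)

-4010 J

V₁ = nRT₁/P₁ = 1.10×8.314×303/428 = 6.47 L.
Polytropic n=1.13: T₂ = T₁(V₁/V₂)^(n−1) = 303×(5.03)^0.13 = 374 K; P₂ = P₁(V₁/V₂)^n = 2650 kPa.
W = (P₁V₁−P₂V₂)/(n−1) = (428×6.47−2650×1.29)/0.13 = -4980 J.
ΔU = nCvΔT = 1.10×12.5×(374−303) = 971 J.
Q = ΔU + W = -4010 J.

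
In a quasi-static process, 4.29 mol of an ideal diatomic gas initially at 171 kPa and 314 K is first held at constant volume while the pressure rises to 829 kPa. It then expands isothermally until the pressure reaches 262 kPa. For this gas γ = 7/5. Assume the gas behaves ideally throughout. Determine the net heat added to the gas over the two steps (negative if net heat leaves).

170000 J

V₁ = nRT₁/P₁ = 4.29×8.314×314/171 = 65.5 L.
Step 1 — Isochoric: V stays 65.5 L; P/T = const ⇒ T₂ = 1520 K, P₂ = 829 kPa.
W = 0 (no volume change).
ΔU = nCvΔT = 4.29×20.8×(1520−314) = 108000 J.
Q = ΔU = 108000 J.
State after step 1: P = 829 kPa, V = 65.5 L, T = 1520 K.
Step 2 — Isothermal: T stays 1520 K; PV = const ⇒ V₂ = 207 L, P₂ = 262 kPa.
ΔU = 0 (ideal gas, T constant).
W = nRT ln(V₂/V₁) = 4.29×8.314×1520×ln(3.16) = 62500 J.
Q = ΔU + W = 62500 J.
Net over both steps: W = 62500 J, Q = 170000 J, ΔU = 108000 J.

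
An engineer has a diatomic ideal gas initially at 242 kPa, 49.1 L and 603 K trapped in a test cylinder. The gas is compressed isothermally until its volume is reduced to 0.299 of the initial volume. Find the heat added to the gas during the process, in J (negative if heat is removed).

-14300 J

n = P₁V₁/(RT₁) = 242×49.1/(8.314×603) = 2.37 mol.
Isothermal: T stays 603 K; PV = const ⇒ V₂ = 14.7 L, P₂ = 809 kPa.
ΔU = 0 (ideal gas, T constant).
W = nRT ln(V₂/V₁) = 2.37×8.314×603×ln(0.299) = -14300 J.
Q = ΔU + W = -14300 J.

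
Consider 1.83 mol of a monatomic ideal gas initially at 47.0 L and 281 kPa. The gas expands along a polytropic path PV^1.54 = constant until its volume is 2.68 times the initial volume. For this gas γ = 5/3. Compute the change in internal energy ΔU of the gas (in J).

T₁ = P₁V₁/(nR) = 281×47.0/(1.83×8.314) = 868 K.
Polytropic n=1.54: T₂ = T₁(V₁/V₂)^(n−1) = 868×(0.373)^0.54 = 510 K; P₂ = P₁(V₁/V₂)^n = 61.6 kPa.
For an ideal gas ΔU = nCvΔT with Cv = (3/2)R = 12.5 J/(mol·K).
ΔU = 1.83×12.5×(510−868) = -8180 J.

-8180 J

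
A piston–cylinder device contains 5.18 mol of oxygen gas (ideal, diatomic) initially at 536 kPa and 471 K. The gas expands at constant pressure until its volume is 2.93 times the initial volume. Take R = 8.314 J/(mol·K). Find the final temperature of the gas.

V₁ = nRT₁/P₁ = 5.18×8.314×471/536 = 37.8 L.
Isobaric: P stays 536 kPa; V/T = const ⇒ T₂ = 1380 K, V₂ = 111 L.

1380 K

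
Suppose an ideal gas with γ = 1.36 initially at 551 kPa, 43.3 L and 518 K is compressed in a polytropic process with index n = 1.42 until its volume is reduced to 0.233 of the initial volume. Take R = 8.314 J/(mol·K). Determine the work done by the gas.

n = P₁V₁/(RT₁) = 551×43.3/(8.314×518) = 5.54 mol.
Polytropic n=1.42: T₂ = T₁(V₁/V₂)^(n−1) = 518×(4.29)^0.42 = 955 K; P₂ = P₁(V₁/V₂)^n = 4360 kPa.
W = (P₁V₁−P₂V₂)/(n−1) = (551×43.3−4360×10.1)/0.42 = -47900 J.

-47900 J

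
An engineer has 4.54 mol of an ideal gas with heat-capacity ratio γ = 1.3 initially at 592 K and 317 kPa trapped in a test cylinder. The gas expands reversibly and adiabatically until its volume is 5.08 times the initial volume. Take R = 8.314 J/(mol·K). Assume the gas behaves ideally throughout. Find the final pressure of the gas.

V₁ = nRT₁/P₁ = 4.54×8.314×592/317 = 70.5 L.
Adiabatic: TV^(γ−1) = const ⇒ T₂ = 592×(0.197)^0.300 = 364 K; PV^γ = const ⇒ P₂ = 38.3 kPa.

38.3 kPa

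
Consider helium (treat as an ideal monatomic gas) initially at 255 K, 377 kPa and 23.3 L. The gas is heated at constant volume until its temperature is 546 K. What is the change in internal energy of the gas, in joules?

15000 J

n = P₁V₁/(RT₁) = 377×23.3/(8.314×255) = 4.14 mol.
Isochoric: V stays 23.3 L; P/T = const ⇒ T₂ = 546 K, P₂ = 807 kPa.
For an ideal gas ΔU = nCvΔT with Cv = (3/2)R = 12.5 J/(mol·K).
ΔU = 4.14×12.5×(546−255) = 15000 J.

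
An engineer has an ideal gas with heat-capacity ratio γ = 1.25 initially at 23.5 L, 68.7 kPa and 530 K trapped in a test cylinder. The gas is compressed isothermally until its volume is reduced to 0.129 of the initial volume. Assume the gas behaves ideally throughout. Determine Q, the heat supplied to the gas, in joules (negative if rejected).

-3310 J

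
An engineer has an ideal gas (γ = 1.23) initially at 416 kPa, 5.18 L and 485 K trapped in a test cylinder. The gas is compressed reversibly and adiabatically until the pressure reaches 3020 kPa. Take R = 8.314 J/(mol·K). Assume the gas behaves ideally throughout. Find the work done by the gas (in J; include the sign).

n = P₁V₁/(RT₁) = 416×5.18/(8.314×485) = 0.534 mol.
Adiabatic: T₂/T₁ = (P₂/P₁)^((γ−1)/γ) ⇒ T₂ = 485×(7.26)^0.187 = 703 K; V₂ = 1.03 L.
ΔU = nCvΔT = 0.534×36.1×(703−485) = 4200 J.
Q = 0 for an adiabatic process, so W = −ΔU = -4200 J.

-4200 J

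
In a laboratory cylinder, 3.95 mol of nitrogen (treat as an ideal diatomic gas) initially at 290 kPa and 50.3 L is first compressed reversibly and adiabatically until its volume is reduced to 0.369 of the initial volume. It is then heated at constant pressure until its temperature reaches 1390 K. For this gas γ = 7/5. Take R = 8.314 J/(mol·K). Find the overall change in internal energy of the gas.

77700 J

T₁ = P₁V₁/(nR) = 290×50.3/(3.95×8.314) = 444 K.
Step 1 — Adiabatic: TV^(γ−1) = const ⇒ T₂ = 444×(2.71)^0.400 = 662 K; PV^γ = const ⇒ P₂ = 1170 kPa.
ΔU = nCvΔT = 3.95×20.8×(662−444) = 17900 J.
Q = 0 for an adiabatic process, so W = −ΔU = -17900 J.
State after step 1: P = 1170 kPa, V = 18.6 L, T = 662 K.
Step 2 — Isobaric: P stays 1170 kPa; V/T = const ⇒ T₂ = 1390 K, V₂ = 39.0 L.
W = PΔV = 1170×(39.0−18.6) kPa·L = 23900 J.
ΔU = nCvΔT = 3.95×20.8×(1390−662) = 59800 J.
Q = ΔU + W = nCpΔT = 83700 J.
Net over both steps: W = 6040 J, Q = 83700 J, ΔU = 77700 J.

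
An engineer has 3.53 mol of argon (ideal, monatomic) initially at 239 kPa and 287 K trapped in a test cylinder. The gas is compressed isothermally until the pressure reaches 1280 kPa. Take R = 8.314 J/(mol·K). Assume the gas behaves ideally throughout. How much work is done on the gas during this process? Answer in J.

14100 J

V₁ = nRT₁/P₁ = 3.53×8.314×287/239 = 35.2 L.
Isothermal: T stays 287 K; PV = const ⇒ V₂ = 6.58 L, P₂ = 1280 kPa.
W = nRT ln(V₂/V₁) = 3.53×8.314×287×ln(0.187) = -14100 J.
Work done on the gas = −W_by = 14100 J.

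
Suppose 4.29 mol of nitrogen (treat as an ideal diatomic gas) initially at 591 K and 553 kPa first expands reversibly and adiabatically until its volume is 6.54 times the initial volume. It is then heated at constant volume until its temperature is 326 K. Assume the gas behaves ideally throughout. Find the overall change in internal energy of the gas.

-23600 J

V₁ = nRT₁/P₁ = 4.29×8.314×591/553 = 38.1 L.
Step 1 — Adiabatic: TV^(γ−1) = const ⇒ T₂ = 591×(0.153)^0.400 = 279 K; PV^γ = const ⇒ P₂ = 39.9 kPa.
ΔU = nCvΔT = 4.29×20.8×(279−591) = -27800 J.
Q = 0 for an adiabatic process, so W = −ΔU = 27800 J.
State after step 1: P = 39.9 kPa, V = 249 L, T = 279 K.
Step 2 — Isochoric: V stays 249 L; P/T = const ⇒ T₂ = 326 K, P₂ = 46.6 kPa.
W = 0 (no volume change).
ΔU = nCvΔT = 4.29×20.8×(326−279) = 4210 J.
Q = ΔU = 4210 J.
Net over both steps: W = 27800 J, Q = 4210 J, ΔU = -23600 J.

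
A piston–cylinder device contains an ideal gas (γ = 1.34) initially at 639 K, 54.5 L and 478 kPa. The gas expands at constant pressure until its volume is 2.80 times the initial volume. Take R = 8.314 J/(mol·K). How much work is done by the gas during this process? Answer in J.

46900 J

n = P₁V₁/(RT₁) = 478×54.5/(8.314×639) = 4.90 mol.
Isobaric: P stays 478 kPa; V/T = const ⇒ T₂ = 1790 K, V₂ = 153 L.
W = PΔV = 478×(153−54.5) kPa·L = 46900 J.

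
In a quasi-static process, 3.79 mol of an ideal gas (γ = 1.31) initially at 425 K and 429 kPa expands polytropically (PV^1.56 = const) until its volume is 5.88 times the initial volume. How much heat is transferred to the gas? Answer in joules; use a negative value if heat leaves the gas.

V₁ = nRT₁/P₁ = 3.79×8.314×425/429 = 31.2 L.
Polytropic n=1.56: T₂ = T₁(V₁/V₂)^(n−1) = 425×(0.170)^0.56 = 158 K; P₂ = P₁(V₁/V₂)^n = 27.1 kPa.
W = (P₁V₁−P₂V₂)/(n−1) = (429×31.2−27.1×184)/0.56 = 15000 J.
ΔU = nCvΔT = 3.79×26.8×(158−425) = -27200 J.
Q = ΔU + W = -12100 J.

-12100 J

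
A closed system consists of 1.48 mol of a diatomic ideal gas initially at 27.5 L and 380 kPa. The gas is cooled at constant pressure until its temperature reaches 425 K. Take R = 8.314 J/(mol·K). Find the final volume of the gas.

13.8 L

T₁ = P₁V₁/(nR) = 380×27.5/(1.48×8.314) = 849 K.
Isobaric: P stays 380 kPa; V/T = const ⇒ T₂ = 425 K, V₂ = 13.8 L.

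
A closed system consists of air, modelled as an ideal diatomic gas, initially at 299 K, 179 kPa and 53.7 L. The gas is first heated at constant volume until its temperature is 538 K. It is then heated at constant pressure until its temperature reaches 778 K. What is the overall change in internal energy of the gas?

38500 J

n = P₁V₁/(RT₁) = 179×53.7/(8.314×299) = 3.87 mol.
Step 1 — Isochoric: V stays 53.7 L; P/T = const ⇒ T₂ = 538 K, P₂ = 322 kPa.
W = 0 (no volume change).
ΔU = nCvΔT = 3.87×20.8×(538−299) = 19200 J.
Q = ΔU = 19200 J.
State after step 1: P = 322 kPa, V = 53.7 L, T = 538 K.
Step 2 — Isobaric: P stays 322 kPa; V/T = const ⇒ T₂ = 778 K, V₂ = 77.7 L.
W = PΔV = 322×(77.7−53.7) kPa·L = 7720 J.
ΔU = nCvΔT = 3.87×20.8×(778−538) = 19300 J.
Q = ΔU + W = nCpΔT = 27000 J.
Net over both steps: W = 7720 J, Q = 46200 J, ΔU = 38500 J.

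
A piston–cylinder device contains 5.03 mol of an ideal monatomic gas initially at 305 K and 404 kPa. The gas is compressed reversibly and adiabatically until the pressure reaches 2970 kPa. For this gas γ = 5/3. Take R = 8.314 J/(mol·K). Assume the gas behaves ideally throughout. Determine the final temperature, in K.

V₁ = nRT₁/P₁ = 5.03×8.314×305/404 = 31.6 L.
Adiabatic: T₂/T₁ = (P₂/P₁)^((γ−1)/γ) ⇒ T₂ = 305×(7.35)^0.400 = 677 K; V₂ = 9.54 L.

677 K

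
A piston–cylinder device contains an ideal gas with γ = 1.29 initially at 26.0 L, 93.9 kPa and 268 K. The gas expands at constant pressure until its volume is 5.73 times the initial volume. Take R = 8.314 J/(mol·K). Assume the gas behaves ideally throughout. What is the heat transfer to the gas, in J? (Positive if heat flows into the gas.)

n = P₁V₁/(RT₁) = 93.9×26.0/(8.314×268) = 1.10 mol.
Isobaric: P stays 93.9 kPa; V/T = const ⇒ T₂ = 1540 K, V₂ = 149 L.
W = PΔV = 93.9×(149−26.0) kPa·L = 11500 J.
ΔU = nCvΔT = 1.10×28.7×(1540−268) = 39800 J.
Q = ΔU + W = nCpΔT = 51400 J.

51400 J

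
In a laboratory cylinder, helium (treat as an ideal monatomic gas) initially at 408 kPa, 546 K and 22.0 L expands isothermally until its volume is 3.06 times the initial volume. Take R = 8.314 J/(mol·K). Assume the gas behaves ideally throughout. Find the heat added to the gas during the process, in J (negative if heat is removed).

n = P₁V₁/(RT₁) = 408×22.0/(8.314×546) = 1.98 mol.
Isothermal: T stays 546 K; PV = const ⇒ V₂ = 67.3 L, P₂ = 133 kPa.
ΔU = 0 (ideal gas, T constant).
W = nRT ln(V₂/V₁) = 1.98×8.314×546×ln(3.06) = 10000 J.
Q = ΔU + W = 10000 J.

10000 J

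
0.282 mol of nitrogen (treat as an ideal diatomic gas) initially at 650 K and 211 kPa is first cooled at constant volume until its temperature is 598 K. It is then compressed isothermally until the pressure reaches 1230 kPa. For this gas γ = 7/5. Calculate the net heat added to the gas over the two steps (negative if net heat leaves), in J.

V₁ = nRT₁/P₁ = 0.282×8.314×650/211 = 7.22 L.
Step 1 — Isochoric: V stays 7.22 L; P/T = const ⇒ T₂ = 598 K, P₂ = 194 kPa.
W = 0 (no volume change).
ΔU = nCvΔT = 0.282×20.8×(598−650) = -305 J.
Q = ΔU = -305 J.
State after step 1: P = 194 kPa, V = 7.22 L, T = 598 K.
Step 2 — Isothermal: T stays 598 K; PV = const ⇒ V₂ = 1.14 L, P₂ = 1230 kPa.
ΔU = 0 (ideal gas, T constant).
W = nRT ln(V₂/V₁) = 0.282×8.314×598×ln(0.158) = -2590 J.
Q = ΔU + W = -2590 J.
Net over both steps: W = -2590 J, Q = -2890 J, ΔU = -305 J.

-2890 J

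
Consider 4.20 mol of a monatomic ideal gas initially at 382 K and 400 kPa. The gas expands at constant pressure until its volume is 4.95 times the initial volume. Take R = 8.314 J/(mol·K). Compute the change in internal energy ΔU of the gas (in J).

V₁ = nRT₁/P₁ = 4.20×8.314×382/400 = 33.3 L.
Isobaric: P stays 400 kPa; V/T = const ⇒ T₂ = 1890 K, V₂ = 165 L.
For an ideal gas ΔU = nCvΔT with Cv = (3/2)R = 12.5 J/(mol·K).
ΔU = 4.20×12.5×(1890−382) = 79000 J.

79000 J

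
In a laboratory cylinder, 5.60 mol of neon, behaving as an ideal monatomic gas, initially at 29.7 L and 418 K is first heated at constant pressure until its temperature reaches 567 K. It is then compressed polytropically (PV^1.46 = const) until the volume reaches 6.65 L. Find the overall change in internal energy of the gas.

P₁ = nRT₁/V₁ = 5.60×8.314×418/29.7 = 655 kPa.
Step 1 — Isobaric: P stays 655 kPa; V/T = const ⇒ T₂ = 567 K, V₂ = 40.3 L.
W = PΔV = 655×(40.3−29.7) kPa·L = 6940 J.
ΔU = nCvΔT = 5.60×12.5×(567−418) = 10400 J.
Q = ΔU + W = nCpΔT = 17300 J.
State after step 1: P = 655 kPa, V = 40.3 L, T = 567 K.
Step 2 — Polytropic n=1.46: T₂ = T₁(V₁/V₂)^(n−1) = 567×(6.06)^0.46 = 1300 K; P₂ = P₁(V₁/V₂)^n = 9090 kPa.
W = (P₁V₁−P₂V₂)/(n−1) = (655×40.3−9090×6.65)/0.46 = -74000 J.
ΔU = nCvΔT = 5.60×12.5×(1300−567) = 51100 J.
Q = ΔU + W = -23000 J.
Net over both steps: W = -67100 J, Q = -5610 J, ΔU = 61500 J.

61500 J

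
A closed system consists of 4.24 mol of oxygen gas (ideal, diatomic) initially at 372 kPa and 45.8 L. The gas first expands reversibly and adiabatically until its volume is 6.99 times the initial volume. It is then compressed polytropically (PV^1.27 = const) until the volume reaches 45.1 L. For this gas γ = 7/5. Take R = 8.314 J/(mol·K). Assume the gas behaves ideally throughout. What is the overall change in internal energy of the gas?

T₁ = P₁V₁/(nR) = 372×45.8/(4.24×8.314) = 483 K.
Step 1 — Adiabatic: TV^(γ−1) = const ⇒ T₂ = 483×(0.143)^0.400 = 222 K; PV^γ = const ⇒ P₂ = 24.4 kPa.
ΔU = nCvΔT = 4.24×20.8×(222−483) = -23000 J.
Q = 0 for an adiabatic process, so W = −ΔU = 23000 J.
State after step 1: P = 24.4 kPa, V = 320 L, T = 222 K.
Step 2 — Polytropic n=1.27: T₂ = T₁(V₁/V₂)^(n−1) = 222×(7.10)^0.27 = 377 K; P₂ = P₁(V₁/V₂)^n = 295 kPa.
W = (P₁V₁−P₂V₂)/(n−1) = (24.4×320−295×45.1)/0.27 = -20200 J.
ΔU = nCvΔT = 4.24×20.8×(377−222) = 13600 J.
Q = ΔU + W = -6570 J.
Net over both steps: W = 2800 J, Q = -6570 J, ΔU = -9380 J.

-9380 J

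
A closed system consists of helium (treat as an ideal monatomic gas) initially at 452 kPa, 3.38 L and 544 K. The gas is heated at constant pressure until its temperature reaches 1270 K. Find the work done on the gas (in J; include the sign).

n = P₁V₁/(RT₁) = 452×3.38/(8.314×544) = 0.338 mol.
Isobaric: P stays 452 kPa; V/T = const ⇒ T₂ = 1270 K, V₂ = 7.89 L.
W = PΔV = 452×(7.89−3.38) kPa·L = 2040 J.
Work done on the gas = −W_by = -2040 J.

-2040 J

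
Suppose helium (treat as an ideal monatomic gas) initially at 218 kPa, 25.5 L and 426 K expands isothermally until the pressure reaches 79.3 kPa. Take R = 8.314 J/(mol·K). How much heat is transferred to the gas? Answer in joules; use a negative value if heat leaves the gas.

5620 J

n = P₁V₁/(RT₁) = 218×25.5/(8.314×426) = 1.57 mol.
Isothermal: T stays 426 K; PV = const ⇒ V₂ = 70.1 L, P₂ = 79.3 kPa.
ΔU = 0 (ideal gas, T constant).
W = nRT ln(V₂/V₁) = 1.57×8.314×426×ln(2.75) = 5620 J.
Q = ΔU + W = 5620 J.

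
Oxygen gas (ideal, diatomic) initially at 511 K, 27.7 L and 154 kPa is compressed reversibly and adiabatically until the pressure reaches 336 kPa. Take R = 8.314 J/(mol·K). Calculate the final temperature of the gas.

Adiabatic: T₂/T₁ = (P₂/P₁)^((γ−1)/γ) ⇒ T₂ = 511×(2.18)^0.286 = 639 K; V₂ = 15.9 L.

639 K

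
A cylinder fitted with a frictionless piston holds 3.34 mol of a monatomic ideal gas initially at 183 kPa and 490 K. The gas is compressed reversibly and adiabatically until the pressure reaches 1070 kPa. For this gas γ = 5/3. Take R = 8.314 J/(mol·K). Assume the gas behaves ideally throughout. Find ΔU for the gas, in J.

21000 J

V₁ = nRT₁/P₁ = 3.34×8.314×490/183 = 74.4 L.
Adiabatic: T₂/T₁ = (P₂/P₁)^((γ−1)/γ) ⇒ T₂ = 490×(5.85)^0.400 = 993 K; V₂ = 25.8 L.
For an ideal gas ΔU = nCvΔT with Cv = (3/2)R = 12.5 J/(mol·K).
ΔU = 3.34×12.5×(993−490) = 21000 J.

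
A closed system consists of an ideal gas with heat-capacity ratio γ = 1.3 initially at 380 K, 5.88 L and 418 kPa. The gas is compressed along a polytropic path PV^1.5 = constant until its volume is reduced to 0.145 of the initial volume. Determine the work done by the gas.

n = P₁V₁/(RT₁) = 418×5.88/(8.314×380) = 0.778 mol.
Polytropic n=1.5: T₂ = T₁(V₁/V₂)^(n−1) = 380×(6.90)^0.50 = 998 K; P₂ = P₁(V₁/V₂)^n = 7570 kPa.
W = (P₁V₁−P₂V₂)/(n−1) = (418×5.88−7570×0.853)/0.50 = -7990 J.

-7990 J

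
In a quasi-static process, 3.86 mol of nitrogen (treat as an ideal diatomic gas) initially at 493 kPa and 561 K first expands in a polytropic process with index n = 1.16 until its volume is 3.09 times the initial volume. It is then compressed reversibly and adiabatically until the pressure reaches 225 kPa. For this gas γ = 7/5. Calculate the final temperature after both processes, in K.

544 K

V₁ = nRT₁/P₁ = 3.86×8.314×561/493 = 36.5 L.
Step 1 — Polytropic n=1.16: T₂ = T₁(V₁/V₂)^(n−1) = 561×(0.324)^0.16 = 468 K; P₂ = P₁(V₁/V₂)^n = 133 kPa.
W = (P₁V₁−P₂V₂)/(n−1) = (493×36.5−133×113)/0.16 = 18600 J.
ΔU = nCvΔT = 3.86×20.8×(468−561) = -7430 J.
Q = ΔU + W = 11200 J.
State after step 1: P = 133 kPa, V = 113 L, T = 468 K.
Step 2 — Adiabatic: T₂/T₁ = (P₂/P₁)^((γ−1)/γ) ⇒ T₂ = 468×(1.69)^0.286 = 544 K; V₂ = 77.6 L.
ΔU = nCvΔT = 3.86×20.8×(544−468) = 6070 J.
Q = 0 for an adiabatic process, so W = −ΔU = -6070 J.
Net over both steps: W = 12500 J, Q = 11200 J, ΔU = -1360 J.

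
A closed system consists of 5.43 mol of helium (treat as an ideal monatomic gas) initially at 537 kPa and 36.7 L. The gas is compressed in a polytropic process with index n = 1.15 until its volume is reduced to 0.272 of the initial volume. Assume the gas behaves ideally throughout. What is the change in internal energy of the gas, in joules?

6380 J

T₁ = P₁V₁/(nR) = 537×36.7/(5.43×8.314) = 437 K.
Polytropic n=1.15: T₂ = T₁(V₁/V₂)^(n−1) = 437×(3.68)^0.15 = 531 K; P₂ = P₁(V₁/V₂)^n = 2400 kPa.
For an ideal gas ΔU = nCvΔT with Cv = (3/2)R = 12.5 J/(mol·K).
ΔU = 5.43×12.5×(531−437) = 6380 J.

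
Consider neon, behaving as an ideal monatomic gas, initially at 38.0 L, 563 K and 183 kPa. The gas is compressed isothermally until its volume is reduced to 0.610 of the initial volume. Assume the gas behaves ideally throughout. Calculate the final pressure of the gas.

300 kPa

Isothermal: T stays 563 K; PV = const ⇒ V₂ = 23.2 L, P₂ = 300 kPa.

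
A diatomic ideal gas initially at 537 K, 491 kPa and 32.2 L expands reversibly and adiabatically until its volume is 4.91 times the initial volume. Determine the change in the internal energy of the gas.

-18600 J

n = P₁V₁/(RT₁) = 491×32.2/(8.314×537) = 3.54 mol.
Adiabatic: TV^(γ−1) = const ⇒ T₂ = 537×(0.204)^0.400 = 284 K; PV^γ = const ⇒ P₂ = 52.9 kPa.
For an ideal gas ΔU = nCvΔT with Cv = (5/2)R = 20.8 J/(mol·K).
ΔU = 3.54×20.8×(284−537) = -18600 J.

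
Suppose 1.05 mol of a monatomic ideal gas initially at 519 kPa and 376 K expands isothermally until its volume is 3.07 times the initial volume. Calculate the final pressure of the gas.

V₁ = nRT₁/P₁ = 1.05×8.314×376/519 = 6.32 L.
Isothermal: T stays 376 K; PV = const ⇒ V₂ = 19.4 L, P₂ = 169 kPa.

169 kPa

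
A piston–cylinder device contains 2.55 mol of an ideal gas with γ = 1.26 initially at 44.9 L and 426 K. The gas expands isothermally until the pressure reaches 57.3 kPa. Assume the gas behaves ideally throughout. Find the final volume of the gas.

158 L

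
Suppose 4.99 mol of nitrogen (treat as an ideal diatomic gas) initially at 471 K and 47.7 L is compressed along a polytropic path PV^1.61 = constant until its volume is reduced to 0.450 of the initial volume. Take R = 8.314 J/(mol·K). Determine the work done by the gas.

-20100 J

P₁ = nRT₁/V₁ = 4.99×8.314×471/47.7 = 410 kPa.
Polytropic n=1.61: T₂ = T₁(V₁/V₂)^(n−1) = 471×(2.22)^0.61 = 767 K; P₂ = P₁(V₁/V₂)^n = 1480 kPa.
W = (P₁V₁−P₂V₂)/(n−1) = (410×47.7−1480×21.5)/0.61 = -20100 J.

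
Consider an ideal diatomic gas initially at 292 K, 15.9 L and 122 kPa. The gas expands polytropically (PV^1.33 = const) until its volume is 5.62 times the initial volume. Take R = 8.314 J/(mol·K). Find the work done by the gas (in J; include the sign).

2550 J

n = P₁V₁/(RT₁) = 122×15.9/(8.314×292) = 0.799 mol.
Polytropic n=1.33: T₂ = T₁(V₁/V₂)^(n−1) = 292×(0.178)^0.33 = 165 K; P₂ = P₁(V₁/V₂)^n = 12.3 kPa.
W = (P₁V₁−P₂V₂)/(n−1) = (122×15.9−12.3×89.4)/0.33 = 2550 J.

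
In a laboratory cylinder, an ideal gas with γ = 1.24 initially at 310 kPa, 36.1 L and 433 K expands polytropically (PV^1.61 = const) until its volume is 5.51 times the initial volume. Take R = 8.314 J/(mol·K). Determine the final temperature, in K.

153 K

Polytropic n=1.61: T₂ = T₁(V₁/V₂)^(n−1) = 433×(0.181)^0.61 = 153 K; P₂ = P₁(V₁/V₂)^n = 19.9 kPa.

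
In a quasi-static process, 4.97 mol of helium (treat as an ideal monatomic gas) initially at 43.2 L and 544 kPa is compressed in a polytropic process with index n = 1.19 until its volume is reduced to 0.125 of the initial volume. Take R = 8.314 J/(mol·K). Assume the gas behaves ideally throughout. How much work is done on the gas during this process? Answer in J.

59900 J

T₁ = P₁V₁/(nR) = 544×43.2/(4.97×8.314) = 569 K.
Polytropic n=1.19: T₂ = T₁(V₁/V₂)^(n−1) = 569×(8.00)^0.19 = 844 K; P₂ = P₁(V₁/V₂)^n = 6460 kPa.
W = (P₁V₁−P₂V₂)/(n−1) = (544×43.2−6460×5.40)/0.19 = -59900 J.
Work done on the gas = −W_by = 59900 J.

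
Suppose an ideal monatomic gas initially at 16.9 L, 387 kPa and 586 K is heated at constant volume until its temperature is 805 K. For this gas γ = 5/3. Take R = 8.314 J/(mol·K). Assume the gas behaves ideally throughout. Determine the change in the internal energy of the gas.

3670 J

n = P₁V₁/(RT₁) = 387×16.9/(8.314×586) = 1.34 mol.
Isochoric: V stays 16.9 L; P/T = const ⇒ T₂ = 805 K, P₂ = 532 kPa.
For an ideal gas ΔU = nCvΔT with Cv = (3/2)R = 12.5 J/(mol·K).
ΔU = 1.34×12.5×(805−586) = 3670 J.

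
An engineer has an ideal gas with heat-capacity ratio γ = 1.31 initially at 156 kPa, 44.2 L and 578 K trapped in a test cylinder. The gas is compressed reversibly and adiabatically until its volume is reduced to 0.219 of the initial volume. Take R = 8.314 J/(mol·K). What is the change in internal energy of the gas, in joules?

13400 J

n = P₁V₁/(RT₁) = 156×44.2/(8.314×578) = 1.43 mol.
Adiabatic: TV^(γ−1) = const ⇒ T₂ = 578×(4.57)^0.310 = 926 K; PV^γ = const ⇒ P₂ = 1140 kPa.
For an ideal gas ΔU = nCvΔT with Cv = R/(γ−1) = 26.8 J/(mol·K).
ΔU = 1.43×26.8×(926−578) = 13400 J.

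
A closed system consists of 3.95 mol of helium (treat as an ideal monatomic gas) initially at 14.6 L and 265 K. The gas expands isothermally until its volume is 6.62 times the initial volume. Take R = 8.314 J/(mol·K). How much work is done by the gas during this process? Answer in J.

P₁ = nRT₁/V₁ = 3.95×8.314×265/14.6 = 596 kPa.
Isothermal: T stays 265 K; PV = const ⇒ V₂ = 96.7 L, P₂ = 90.0 kPa.
W = nRT ln(V₂/V₁) = 3.95×8.314×265×ln(6.62) = 16400 J.

16400 J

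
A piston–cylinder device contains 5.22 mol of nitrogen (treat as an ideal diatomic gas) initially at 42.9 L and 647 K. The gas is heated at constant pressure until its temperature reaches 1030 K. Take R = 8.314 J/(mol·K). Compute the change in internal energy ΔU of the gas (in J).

41600 J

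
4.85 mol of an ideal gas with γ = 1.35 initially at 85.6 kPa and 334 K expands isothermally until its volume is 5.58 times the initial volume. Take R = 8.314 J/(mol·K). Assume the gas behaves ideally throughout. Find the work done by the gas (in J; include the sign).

23200 J

V₁ = nRT₁/P₁ = 4.85×8.314×334/85.6 = 157 L.
Isothermal: T stays 334 K; PV = const ⇒ V₂ = 878 L, P₂ = 15.3 kPa.
W = nRT ln(V₂/V₁) = 4.85×8.314×334×ln(5.58) = 23200 J.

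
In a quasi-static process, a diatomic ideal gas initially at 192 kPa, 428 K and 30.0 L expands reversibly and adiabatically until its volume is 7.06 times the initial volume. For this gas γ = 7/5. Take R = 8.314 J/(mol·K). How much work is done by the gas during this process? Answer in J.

7810 J

n = P₁V₁/(RT₁) = 192×30.0/(8.314×428) = 1.62 mol.
Adiabatic: TV^(γ−1) = const ⇒ T₂ = 428×(0.142)^0.400 = 196 K; PV^γ = const ⇒ P₂ = 12.4 kPa.
ΔU = nCvΔT = 1.62×20.8×(196−428) = -7810 J.
Q = 0 for an adiabatic process, so W = −ΔU = 7810 J.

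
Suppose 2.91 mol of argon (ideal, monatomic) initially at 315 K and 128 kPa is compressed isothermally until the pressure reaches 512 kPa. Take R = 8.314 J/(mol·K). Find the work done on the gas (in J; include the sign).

V₁ = nRT₁/P₁ = 2.91×8.314×315/128 = 59.5 L.
Isothermal: T stays 315 K; PV = const ⇒ V₂ = 14.9 L, P₂ = 512 kPa.
W = nRT ln(V₂/V₁) = 2.91×8.314×315×ln(0.250) = -10600 J.
Work done on the gas = −W_by = 10600 J.

10600 J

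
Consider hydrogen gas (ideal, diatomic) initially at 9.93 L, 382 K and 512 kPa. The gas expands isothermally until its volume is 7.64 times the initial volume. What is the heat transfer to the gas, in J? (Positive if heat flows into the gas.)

n = P₁V₁/(RT₁) = 512×9.93/(8.314×382) = 1.60 mol.
Isothermal: T stays 382 K; PV = const ⇒ V₂ = 75.9 L, P₂ = 67.0 kPa.
ΔU = 0 (ideal gas, T constant).
W = nRT ln(V₂/V₁) = 1.60×8.314×382×ln(7.64) = 10300 J.
Q = ΔU + W = 10300 J.

10300 J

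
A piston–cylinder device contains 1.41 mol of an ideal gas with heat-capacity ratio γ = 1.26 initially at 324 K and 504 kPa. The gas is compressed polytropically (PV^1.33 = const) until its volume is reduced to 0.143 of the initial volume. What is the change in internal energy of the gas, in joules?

V₁ = nRT₁/P₁ = 1.41×8.314×324/504 = 7.54 L.
Polytropic n=1.33: T₂ = T₁(V₁/V₂)^(n−1) = 324×(6.99)^0.33 = 616 K; P₂ = P₁(V₁/V₂)^n = 6700 kPa.
For an ideal gas ΔU = nCvΔT with Cv = R/(γ−1) = 32.0 J/(mol·K).
ΔU = 1.41×32.0×(616−324) = 13100 J.

13100 J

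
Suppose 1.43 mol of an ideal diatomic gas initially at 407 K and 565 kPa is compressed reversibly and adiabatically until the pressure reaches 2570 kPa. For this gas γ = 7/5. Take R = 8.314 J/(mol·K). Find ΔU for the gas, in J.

V₁ = nRT₁/P₁ = 1.43×8.314×407/565 = 8.56 L.
Adiabatic: T₂/T₁ = (P₂/P₁)^((γ−1)/γ) ⇒ T₂ = 407×(4.55)^0.286 = 627 K; V₂ = 2.90 L.
For an ideal gas ΔU = nCvΔT with Cv = (5/2)R = 20.8 J/(mol·K).
ΔU = 1.43×20.8×(627−407) = 6550 J.

6550 J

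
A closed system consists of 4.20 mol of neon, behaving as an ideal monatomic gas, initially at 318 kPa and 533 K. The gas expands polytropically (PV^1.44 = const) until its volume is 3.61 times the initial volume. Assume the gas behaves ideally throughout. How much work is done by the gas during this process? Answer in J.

V₁ = nRT₁/P₁ = 4.20×8.314×533/318 = 58.5 L.
Polytropic n=1.44: T₂ = T₁(V₁/V₂)^(n−1) = 533×(0.277)^0.44 = 303 K; P₂ = P₁(V₁/V₂)^n = 50.1 kPa.
W = (P₁V₁−P₂V₂)/(n−1) = (318×58.5−50.1×211)/0.44 = 18300 J.

18300 J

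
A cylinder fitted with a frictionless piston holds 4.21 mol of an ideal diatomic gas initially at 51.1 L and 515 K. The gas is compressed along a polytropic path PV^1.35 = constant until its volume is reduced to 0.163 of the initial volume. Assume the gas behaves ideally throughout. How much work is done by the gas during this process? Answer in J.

P₁ = nRT₁/V₁ = 4.21×8.314×515/51.1 = 353 kPa.
Polytropic n=1.35: T₂ = T₁(V₁/V₂)^(n−1) = 515×(6.13)^0.35 = 972 K; P₂ = P₁(V₁/V₂)^n = 4080 kPa.
W = (P₁V₁−P₂V₂)/(n−1) = (353×51.1−4080×8.33)/0.35 = -45700 J.

-45700 J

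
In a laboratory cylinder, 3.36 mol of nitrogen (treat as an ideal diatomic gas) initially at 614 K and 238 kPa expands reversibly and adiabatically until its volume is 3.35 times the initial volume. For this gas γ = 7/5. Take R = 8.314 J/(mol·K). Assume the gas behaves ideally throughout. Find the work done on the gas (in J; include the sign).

V₁ = nRT₁/P₁ = 3.36×8.314×614/238 = 72.1 L.
Adiabatic: TV^(γ−1) = const ⇒ T₂ = 614×(0.299)^0.400 = 379 K; PV^γ = const ⇒ P₂ = 43.8 kPa.
ΔU = nCvΔT = 3.36×20.8×(379−614) = -16400 J.
Q = 0 for an adiabatic process, so W = −ΔU = 16400 J.
Work done on the gas = −W_by = -16400 J.

-16400 J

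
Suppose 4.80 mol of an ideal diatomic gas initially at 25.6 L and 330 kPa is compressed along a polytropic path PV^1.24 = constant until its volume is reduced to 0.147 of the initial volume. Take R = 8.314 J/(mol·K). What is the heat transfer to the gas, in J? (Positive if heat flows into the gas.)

T₁ = P₁V₁/(nR) = 330×25.6/(4.80×8.314) = 212 K.
Polytropic n=1.24: T₂ = T₁(V₁/V₂)^(n−1) = 212×(6.80)^0.24 = 335 K; P₂ = P₁(V₁/V₂)^n = 3560 kPa.
W = (P₁V₁−P₂V₂)/(n−1) = (330×25.6−3560×3.76)/0.24 = -20600 J.
ΔU = nCvΔT = 4.80×20.8×(335−212) = 12300 J.
Q = ΔU + W = -8230 J.

-8230 J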